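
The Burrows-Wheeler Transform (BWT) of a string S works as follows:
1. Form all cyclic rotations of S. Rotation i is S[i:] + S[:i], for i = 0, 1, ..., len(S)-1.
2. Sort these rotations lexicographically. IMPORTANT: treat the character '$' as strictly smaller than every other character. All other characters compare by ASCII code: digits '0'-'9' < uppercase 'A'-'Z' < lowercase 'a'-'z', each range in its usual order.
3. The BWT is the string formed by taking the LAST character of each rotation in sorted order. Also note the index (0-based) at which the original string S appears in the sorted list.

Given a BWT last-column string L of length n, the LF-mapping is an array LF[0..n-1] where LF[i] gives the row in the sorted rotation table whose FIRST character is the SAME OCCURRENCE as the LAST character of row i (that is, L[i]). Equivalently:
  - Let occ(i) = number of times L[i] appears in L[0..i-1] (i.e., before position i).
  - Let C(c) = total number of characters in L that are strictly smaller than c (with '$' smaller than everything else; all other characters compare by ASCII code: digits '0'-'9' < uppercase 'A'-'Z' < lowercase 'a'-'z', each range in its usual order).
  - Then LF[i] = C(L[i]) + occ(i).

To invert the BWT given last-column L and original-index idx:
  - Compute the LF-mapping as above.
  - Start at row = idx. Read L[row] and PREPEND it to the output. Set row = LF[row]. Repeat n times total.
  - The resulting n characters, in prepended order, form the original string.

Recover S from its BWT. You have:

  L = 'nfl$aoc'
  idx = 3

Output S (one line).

LF mapping: 5 3 4 0 1 6 2
Walk LF starting at row 3, prepending L[row]:
  step 1: row=3, L[3]='$', prepend. Next row=LF[3]=0
  step 2: row=0, L[0]='n', prepend. Next row=LF[0]=5
  step 3: row=5, L[5]='o', prepend. Next row=LF[5]=6
  step 4: row=6, L[6]='c', prepend. Next row=LF[6]=2
  step 5: row=2, L[2]='l', prepend. Next row=LF[2]=4
  step 6: row=4, L[4]='a', prepend. Next row=LF[4]=1
  step 7: row=1, L[1]='f', prepend. Next row=LF[1]=3
Reversed output: falcon$

Answer: falcon$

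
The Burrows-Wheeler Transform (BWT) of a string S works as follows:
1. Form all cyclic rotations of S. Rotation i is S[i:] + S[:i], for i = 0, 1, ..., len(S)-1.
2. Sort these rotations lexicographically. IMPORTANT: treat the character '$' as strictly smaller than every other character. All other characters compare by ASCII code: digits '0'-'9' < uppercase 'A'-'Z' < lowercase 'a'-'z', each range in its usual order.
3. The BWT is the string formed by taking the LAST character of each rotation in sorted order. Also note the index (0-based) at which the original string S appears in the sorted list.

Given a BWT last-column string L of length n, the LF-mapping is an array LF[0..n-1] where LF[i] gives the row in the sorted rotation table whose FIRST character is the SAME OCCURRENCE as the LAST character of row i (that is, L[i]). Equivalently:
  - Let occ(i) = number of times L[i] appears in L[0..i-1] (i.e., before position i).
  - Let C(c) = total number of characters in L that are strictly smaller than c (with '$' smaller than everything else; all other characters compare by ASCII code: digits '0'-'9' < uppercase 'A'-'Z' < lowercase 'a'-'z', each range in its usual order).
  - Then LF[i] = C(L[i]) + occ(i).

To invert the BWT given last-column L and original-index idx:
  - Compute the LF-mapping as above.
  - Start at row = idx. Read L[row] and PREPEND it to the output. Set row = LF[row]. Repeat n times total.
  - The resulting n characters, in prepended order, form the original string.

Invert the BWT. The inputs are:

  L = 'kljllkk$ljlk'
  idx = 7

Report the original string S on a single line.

Answer: ljjlkkklllk$

Derivation:
LF mapping: 3 7 1 8 9 4 5 0 10 2 11 6
Walk LF starting at row 7, prepending L[row]:
  step 1: row=7, L[7]='$', prepend. Next row=LF[7]=0
  step 2: row=0, L[0]='k', prepend. Next row=LF[0]=3
  step 3: row=3, L[3]='l', prepend. Next row=LF[3]=8
  step 4: row=8, L[8]='l', prepend. Next row=LF[8]=10
  step 5: row=10, L[10]='l', prepend. Next row=LF[10]=11
  step 6: row=11, L[11]='k', prepend. Next row=LF[11]=6
  step 7: row=6, L[6]='k', prepend. Next row=LF[6]=5
  step 8: row=5, L[5]='k', prepend. Next row=LF[5]=4
  step 9: row=4, L[4]='l', prepend. Next row=LF[4]=9
  step 10: row=9, L[9]='j', prepend. Next row=LF[9]=2
  step 11: row=2, L[2]='j', prepend. Next row=LF[2]=1
  step 12: row=1, L[1]='l', prepend. Next row=LF[1]=7
Reversed output: ljjlkkklllk$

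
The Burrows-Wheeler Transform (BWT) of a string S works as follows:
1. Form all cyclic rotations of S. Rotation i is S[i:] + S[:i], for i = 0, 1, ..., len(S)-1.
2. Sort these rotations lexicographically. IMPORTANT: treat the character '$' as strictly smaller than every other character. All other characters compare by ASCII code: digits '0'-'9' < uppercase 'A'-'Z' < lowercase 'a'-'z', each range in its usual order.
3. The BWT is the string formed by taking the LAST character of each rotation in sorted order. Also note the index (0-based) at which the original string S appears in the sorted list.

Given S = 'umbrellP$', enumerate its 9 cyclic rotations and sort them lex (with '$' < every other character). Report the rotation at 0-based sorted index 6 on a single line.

Answer: mbrellP$u

Derivation:
All 9 rotations (rotation i = S[i:]+S[:i]):
  rot[0] = umbrellP$
  rot[1] = mbrellP$u
  rot[2] = brellP$um
  rot[3] = rellP$umb
  rot[4] = ellP$umbr
  rot[5] = llP$umbre
  rot[6] = lP$umbrel
  rot[7] = P$umbrell
  rot[8] = $umbrellP
Sorted (with $ < everything):
  sorted[0] = $umbrellP
  sorted[1] = P$umbrell
  sorted[2] = brellP$um
  sorted[3] = ellP$umbr
  sorted[4] = lP$umbrel
  sorted[5] = llP$umbre
  sorted[6] = mbrellP$u
  sorted[7] = rellP$umb
  sorted[8] = umbrellP$
sorted[6] = mbrellP$u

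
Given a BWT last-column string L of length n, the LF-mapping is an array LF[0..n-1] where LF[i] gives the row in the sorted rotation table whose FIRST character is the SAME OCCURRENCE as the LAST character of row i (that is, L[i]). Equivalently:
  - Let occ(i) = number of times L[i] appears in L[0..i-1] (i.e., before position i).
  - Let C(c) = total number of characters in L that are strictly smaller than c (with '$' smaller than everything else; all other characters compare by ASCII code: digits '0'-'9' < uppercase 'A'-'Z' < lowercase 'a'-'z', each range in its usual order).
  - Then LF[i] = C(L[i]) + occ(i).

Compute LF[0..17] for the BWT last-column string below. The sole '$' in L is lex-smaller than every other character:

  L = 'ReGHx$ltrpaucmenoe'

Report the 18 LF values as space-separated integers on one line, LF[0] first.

Answer: 3 6 1 2 17 0 9 15 14 13 4 16 5 10 7 11 12 8

Derivation:
Char counts: '$':1, 'G':1, 'H':1, 'R':1, 'a':1, 'c':1, 'e':3, 'l':1, 'm':1, 'n':1, 'o':1, 'p':1, 'r':1, 't':1, 'u':1, 'x':1
C (first-col start): C('$')=0, C('G')=1, C('H')=2, C('R')=3, C('a')=4, C('c')=5, C('e')=6, C('l')=9, C('m')=10, C('n')=11, C('o')=12, C('p')=13, C('r')=14, C('t')=15, C('u')=16, C('x')=17
L[0]='R': occ=0, LF[0]=C('R')+0=3+0=3
L[1]='e': occ=0, LF[1]=C('e')+0=6+0=6
L[2]='G': occ=0, LF[2]=C('G')+0=1+0=1
L[3]='H': occ=0, LF[3]=C('H')+0=2+0=2
L[4]='x': occ=0, LF[4]=C('x')+0=17+0=17
L[5]='$': occ=0, LF[5]=C('$')+0=0+0=0
L[6]='l': occ=0, LF[6]=C('l')+0=9+0=9
L[7]='t': occ=0, LF[7]=C('t')+0=15+0=15
L[8]='r': occ=0, LF[8]=C('r')+0=14+0=14
L[9]='p': occ=0, LF[9]=C('p')+0=13+0=13
L[10]='a': occ=0, LF[10]=C('a')+0=4+0=4
L[11]='u': occ=0, LF[11]=C('u')+0=16+0=16
L[12]='c': occ=0, LF[12]=C('c')+0=5+0=5
L[13]='m': occ=0, LF[13]=C('m')+0=10+0=10
L[14]='e': occ=1, LF[14]=C('e')+1=6+1=7
L[15]='n': occ=0, LF[15]=C('n')+0=11+0=11
L[16]='o': occ=0, LF[16]=C('o')+0=12+0=12
L[17]='e': occ=2, LF[17]=C('e')+2=6+2=8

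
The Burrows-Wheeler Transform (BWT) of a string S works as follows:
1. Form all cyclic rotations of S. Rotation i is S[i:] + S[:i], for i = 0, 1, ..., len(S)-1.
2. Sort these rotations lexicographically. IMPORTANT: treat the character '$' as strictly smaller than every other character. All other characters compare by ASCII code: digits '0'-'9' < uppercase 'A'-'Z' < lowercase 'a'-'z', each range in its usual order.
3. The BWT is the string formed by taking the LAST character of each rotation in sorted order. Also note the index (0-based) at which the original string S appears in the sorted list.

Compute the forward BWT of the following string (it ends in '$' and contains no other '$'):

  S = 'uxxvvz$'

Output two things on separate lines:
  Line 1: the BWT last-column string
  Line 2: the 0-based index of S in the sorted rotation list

Answer: z$xvxuv
1

Derivation:
All 7 rotations (rotation i = S[i:]+S[:i]):
  rot[0] = uxxvvz$
  rot[1] = xxvvz$u
  rot[2] = xvvz$ux
  rot[3] = vvz$uxx
  rot[4] = vz$uxxv
  rot[5] = z$uxxvv
  rot[6] = $uxxvvz
Sorted (with $ < everything):
  sorted[0] = $uxxvvz  (last char: 'z')
  sorted[1] = uxxvvz$  (last char: '$')
  sorted[2] = vvz$uxx  (last char: 'x')
  sorted[3] = vz$uxxv  (last char: 'v')
  sorted[4] = xvvz$ux  (last char: 'x')
  sorted[5] = xxvvz$u  (last char: 'u')
  sorted[6] = z$uxxvv  (last char: 'v')
Last column: z$xvxuv
Original string S is at sorted index 1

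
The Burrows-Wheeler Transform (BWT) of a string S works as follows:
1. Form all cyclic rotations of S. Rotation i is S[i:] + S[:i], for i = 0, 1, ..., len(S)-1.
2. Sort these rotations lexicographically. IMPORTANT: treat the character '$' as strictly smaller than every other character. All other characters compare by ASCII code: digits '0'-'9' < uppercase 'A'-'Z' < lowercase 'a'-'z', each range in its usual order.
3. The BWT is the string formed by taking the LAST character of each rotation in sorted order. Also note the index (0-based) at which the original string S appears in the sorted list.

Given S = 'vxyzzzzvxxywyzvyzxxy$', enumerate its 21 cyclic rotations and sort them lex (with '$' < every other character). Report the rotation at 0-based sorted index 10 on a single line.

Answer: y$vxyzzzzvxxywyzvyzxx

Derivation:
All 21 rotations (rotation i = S[i:]+S[:i]):
  rot[0] = vxyzzzzvxxywyzvyzxxy$
  rot[1] = xyzzzzvxxywyzvyzxxy$v
  rot[2] = yzzzzvxxywyzvyzxxy$vx
  rot[3] = zzzzvxxywyzvyzxxy$vxy
  rot[4] = zzzvxxywyzvyzxxy$vxyz
  rot[5] = zzvxxywyzvyzxxy$vxyzz
  rot[6] = zvxxywyzvyzxxy$vxyzzz
  rot[7] = vxxywyzvyzxxy$vxyzzzz
  rot[8] = xxywyzvyzxxy$vxyzzzzv
  rot[9] = xywyzvyzxxy$vxyzzzzvx
  rot[10] = ywyzvyzxxy$vxyzzzzvxx
  rot[11] = wyzvyzxxy$vxyzzzzvxxy
  rot[12] = yzvyzxxy$vxyzzzzvxxyw
  rot[13] = zvyzxxy$vxyzzzzvxxywy
  rot[14] = vyzxxy$vxyzzzzvxxywyz
  rot[15] = yzxxy$vxyzzzzvxxywyzv
  rot[16] = zxxy$vxyzzzzvxxywyzvy
  rot[17] = xxy$vxyzzzzvxxywyzvyz
  rot[18] = xy$vxyzzzzvxxywyzvyzx
  rot[19] = y$vxyzzzzvxxywyzvyzxx
  rot[20] = $vxyzzzzvxxywyzvyzxxy
Sorted (with $ < everything):
  sorted[0] = $vxyzzzzvxxywyzvyzxxy
  sorted[1] = vxxywyzvyzxxy$vxyzzzz
  sorted[2] = vxyzzzzvxxywyzvyzxxy$
  sorted[3] = vyzxxy$vxyzzzzvxxywyz
  sorted[4] = wyzvyzxxy$vxyzzzzvxxy
  sorted[5] = xxy$vxyzzzzvxxywyzvyz
  sorted[6] = xxywyzvyzxxy$vxyzzzzv
  sorted[7] = xy$vxyzzzzvxxywyzvyzx
  sorted[8] = xywyzvyzxxy$vxyzzzzvx
  sorted[9] = xyzzzzvxxywyzvyzxxy$v
  sorted[10] = y$vxyzzzzvxxywyzvyzxx
  sorted[11] = ywyzvyzxxy$vxyzzzzvxx
  sorted[12] = yzvyzxxy$vxyzzzzvxxyw
  sorted[13] = yzxxy$vxyzzzzvxxywyzv
  sorted[14] = yzzzzvxxywyzvyzxxy$vx
  sorted[15] = zvxxywyzvyzxxy$vxyzzz
  sorted[16] = zvyzxxy$vxyzzzzvxxywy
  sorted[17] = zxxy$vxyzzzzvxxywyzvy
  sorted[18] = zzvxxywyzvyzxxy$vxyzz
  sorted[19] = zzzvxxywyzvyzxxy$vxyz
  sorted[20] = zzzzvxxywyzvyzxxy$vxy
sorted[10] = y$vxyzzzzvxxywyzvyzxx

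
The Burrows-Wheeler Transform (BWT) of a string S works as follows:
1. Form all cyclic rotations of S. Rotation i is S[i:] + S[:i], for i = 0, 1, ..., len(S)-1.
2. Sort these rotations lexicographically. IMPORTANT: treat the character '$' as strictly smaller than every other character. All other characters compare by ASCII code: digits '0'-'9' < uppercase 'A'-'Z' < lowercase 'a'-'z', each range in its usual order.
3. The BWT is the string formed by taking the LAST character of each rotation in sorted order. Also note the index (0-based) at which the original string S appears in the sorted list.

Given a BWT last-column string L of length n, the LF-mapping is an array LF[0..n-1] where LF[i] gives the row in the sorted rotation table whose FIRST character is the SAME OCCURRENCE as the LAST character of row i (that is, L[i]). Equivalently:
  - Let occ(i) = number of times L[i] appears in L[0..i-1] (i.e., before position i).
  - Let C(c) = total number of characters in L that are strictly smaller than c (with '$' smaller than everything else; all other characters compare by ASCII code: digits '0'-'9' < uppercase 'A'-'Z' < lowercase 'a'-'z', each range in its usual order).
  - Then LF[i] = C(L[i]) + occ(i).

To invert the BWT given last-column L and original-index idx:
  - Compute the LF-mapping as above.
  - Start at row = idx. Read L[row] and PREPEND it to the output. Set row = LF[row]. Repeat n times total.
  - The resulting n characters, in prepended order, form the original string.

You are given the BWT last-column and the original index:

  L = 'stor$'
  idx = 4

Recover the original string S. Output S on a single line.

LF mapping: 3 4 1 2 0
Walk LF starting at row 4, prepending L[row]:
  step 1: row=4, L[4]='$', prepend. Next row=LF[4]=0
  step 2: row=0, L[0]='s', prepend. Next row=LF[0]=3
  step 3: row=3, L[3]='r', prepend. Next row=LF[3]=2
  step 4: row=2, L[2]='o', prepend. Next row=LF[2]=1
  step 5: row=1, L[1]='t', prepend. Next row=LF[1]=4
Reversed output: tors$

Answer: tors$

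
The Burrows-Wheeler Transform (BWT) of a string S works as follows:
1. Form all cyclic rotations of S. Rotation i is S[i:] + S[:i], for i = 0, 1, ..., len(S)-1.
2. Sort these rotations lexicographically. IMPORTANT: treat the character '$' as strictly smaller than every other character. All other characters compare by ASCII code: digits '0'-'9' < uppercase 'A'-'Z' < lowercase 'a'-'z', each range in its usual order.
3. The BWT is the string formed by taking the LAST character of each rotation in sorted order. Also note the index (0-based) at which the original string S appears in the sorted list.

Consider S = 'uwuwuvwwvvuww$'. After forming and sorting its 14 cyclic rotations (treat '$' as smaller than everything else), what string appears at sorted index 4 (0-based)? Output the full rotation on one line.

Answer: uww$uwuwuvwwvv

Derivation:
All 14 rotations (rotation i = S[i:]+S[:i]):
  rot[0] = uwuwuvwwvvuww$
  rot[1] = wuwuvwwvvuww$u
  rot[2] = uwuvwwvvuww$uw
  rot[3] = wuvwwvvuww$uwu
  rot[4] = uvwwvvuww$uwuw
  rot[5] = vwwvvuww$uwuwu
  rot[6] = wwvvuww$uwuwuv
  rot[7] = wvvuww$uwuwuvw
  rot[8] = vvuww$uwuwuvww
  rot[9] = vuww$uwuwuvwwv
  rot[10] = uww$uwuwuvwwvv
  rot[11] = ww$uwuwuvwwvvu
  rot[12] = w$uwuwuvwwvvuw
  rot[13] = $uwuwuvwwvvuww
Sorted (with $ < everything):
  sorted[0] = $uwuwuvwwvvuww
  sorted[1] = uvwwvvuww$uwuw
  sorted[2] = uwuvwwvvuww$uw
  sorted[3] = uwuwuvwwvvuww$
  sorted[4] = uww$uwuwuvwwvv
  sorted[5] = vuww$uwuwuvwwv
  sorted[6] = vvuww$uwuwuvww
  sorted[7] = vwwvvuww$uwuwu
  sorted[8] = w$uwuwuvwwvvuw
  sorted[9] = wuvwwvvuww$uwu
  sorted[10] = wuwuvwwvvuww$u
  sorted[11] = wvvuww$uwuwuvw
  sorted[12] = ww$uwuwuvwwvvu
  sorted[13] = wwvvuww$uwuwuv
sorted[4] = uww$uwuwuvwwvv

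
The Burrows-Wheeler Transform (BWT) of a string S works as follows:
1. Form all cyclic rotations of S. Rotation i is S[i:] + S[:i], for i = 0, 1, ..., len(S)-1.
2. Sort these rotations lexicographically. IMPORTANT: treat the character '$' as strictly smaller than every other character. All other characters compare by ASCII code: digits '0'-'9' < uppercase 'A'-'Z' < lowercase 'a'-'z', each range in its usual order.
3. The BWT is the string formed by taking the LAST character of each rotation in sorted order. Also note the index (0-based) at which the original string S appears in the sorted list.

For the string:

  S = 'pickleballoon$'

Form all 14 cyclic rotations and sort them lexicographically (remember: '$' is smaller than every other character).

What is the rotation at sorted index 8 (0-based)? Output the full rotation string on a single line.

All 14 rotations (rotation i = S[i:]+S[:i]):
  rot[0] = pickleballoon$
  rot[1] = ickleballoon$p
  rot[2] = ckleballoon$pi
  rot[3] = kleballoon$pic
  rot[4] = leballoon$pick
  rot[5] = eballoon$pickl
  rot[6] = balloon$pickle
  rot[7] = alloon$pickleb
  rot[8] = lloon$pickleba
  rot[9] = loon$picklebal
  rot[10] = oon$pickleball
  rot[11] = on$pickleballo
  rot[12] = n$pickleballoo
  rot[13] = $pickleballoon
Sorted (with $ < everything):
  sorted[0] = $pickleballoon
  sorted[1] = alloon$pickleb
  sorted[2] = balloon$pickle
  sorted[3] = ckleballoon$pi
  sorted[4] = eballoon$pickl
  sorted[5] = ickleballoon$p
  sorted[6] = kleballoon$pic
  sorted[7] = leballoon$pick
  sorted[8] = lloon$pickleba
  sorted[9] = loon$picklebal
  sorted[10] = n$pickleballoo
  sorted[11] = on$pickleballo
  sorted[12] = oon$pickleball
  sorted[13] = pickleballoon$
sorted[8] = lloon$pickleba

Answer: lloon$pickleba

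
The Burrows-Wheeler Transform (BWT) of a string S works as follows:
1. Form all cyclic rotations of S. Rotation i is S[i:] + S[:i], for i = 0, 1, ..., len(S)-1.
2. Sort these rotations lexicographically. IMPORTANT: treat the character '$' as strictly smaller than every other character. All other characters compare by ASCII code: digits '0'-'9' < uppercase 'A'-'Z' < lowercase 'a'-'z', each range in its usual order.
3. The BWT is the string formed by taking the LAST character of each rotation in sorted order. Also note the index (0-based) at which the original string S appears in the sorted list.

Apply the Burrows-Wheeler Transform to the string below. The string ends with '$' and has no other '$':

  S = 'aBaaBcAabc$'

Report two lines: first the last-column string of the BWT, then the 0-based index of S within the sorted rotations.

Answer: ccaa$aBAabB
4

Derivation:
All 11 rotations (rotation i = S[i:]+S[:i]):
  rot[0] = aBaaBcAabc$
  rot[1] = BaaBcAabc$a
  rot[2] = aaBcAabc$aB
  rot[3] = aBcAabc$aBa
  rot[4] = BcAabc$aBaa
  rot[5] = cAabc$aBaaB
  rot[6] = Aabc$aBaaBc
  rot[7] = abc$aBaaBcA
  rot[8] = bc$aBaaBcAa
  rot[9] = c$aBaaBcAab
  rot[10] = $aBaaBcAabc
Sorted (with $ < everything):
  sorted[0] = $aBaaBcAabc  (last char: 'c')
  sorted[1] = Aabc$aBaaBc  (last char: 'c')
  sorted[2] = BaaBcAabc$a  (last char: 'a')
  sorted[3] = BcAabc$aBaa  (last char: 'a')
  sorted[4] = aBaaBcAabc$  (last char: '$')
  sorted[5] = aBcAabc$aBa  (last char: 'a')
  sorted[6] = aaBcAabc$aB  (last char: 'B')
  sorted[7] = abc$aBaaBcA  (last char: 'A')
  sorted[8] = bc$aBaaBcAa  (last char: 'a')
  sorted[9] = c$aBaaBcAab  (last char: 'b')
  sorted[10] = cAabc$aBaaB  (last char: 'B')
Last column: ccaa$aBAabB
Original string S is at sorted index 4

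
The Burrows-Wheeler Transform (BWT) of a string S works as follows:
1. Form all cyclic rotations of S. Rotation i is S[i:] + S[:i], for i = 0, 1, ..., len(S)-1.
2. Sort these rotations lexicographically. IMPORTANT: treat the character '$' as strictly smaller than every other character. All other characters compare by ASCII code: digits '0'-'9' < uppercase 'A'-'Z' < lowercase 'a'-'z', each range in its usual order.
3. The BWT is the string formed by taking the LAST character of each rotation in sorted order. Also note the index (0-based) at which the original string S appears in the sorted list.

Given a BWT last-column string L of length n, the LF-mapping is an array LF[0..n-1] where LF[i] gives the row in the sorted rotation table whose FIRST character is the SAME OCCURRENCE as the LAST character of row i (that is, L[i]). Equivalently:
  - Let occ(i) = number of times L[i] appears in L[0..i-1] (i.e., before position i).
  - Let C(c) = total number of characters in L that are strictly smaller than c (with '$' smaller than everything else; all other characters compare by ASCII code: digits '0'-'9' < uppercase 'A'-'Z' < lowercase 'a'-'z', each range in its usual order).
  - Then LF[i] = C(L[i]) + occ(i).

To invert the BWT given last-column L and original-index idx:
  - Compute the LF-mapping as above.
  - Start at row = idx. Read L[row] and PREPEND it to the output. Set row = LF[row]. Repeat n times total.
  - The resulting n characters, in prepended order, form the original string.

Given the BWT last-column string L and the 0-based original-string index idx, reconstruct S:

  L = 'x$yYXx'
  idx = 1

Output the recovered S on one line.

Answer: XxyYx$

Derivation:
LF mapping: 3 0 5 2 1 4
Walk LF starting at row 1, prepending L[row]:
  step 1: row=1, L[1]='$', prepend. Next row=LF[1]=0
  step 2: row=0, L[0]='x', prepend. Next row=LF[0]=3
  step 3: row=3, L[3]='Y', prepend. Next row=LF[3]=2
  step 4: row=2, L[2]='y', prepend. Next row=LF[2]=5
  step 5: row=5, L[5]='x', prepend. Next row=LF[5]=4
  step 6: row=4, L[4]='X', prepend. Next row=LF[4]=1
Reversed output: XxyYx$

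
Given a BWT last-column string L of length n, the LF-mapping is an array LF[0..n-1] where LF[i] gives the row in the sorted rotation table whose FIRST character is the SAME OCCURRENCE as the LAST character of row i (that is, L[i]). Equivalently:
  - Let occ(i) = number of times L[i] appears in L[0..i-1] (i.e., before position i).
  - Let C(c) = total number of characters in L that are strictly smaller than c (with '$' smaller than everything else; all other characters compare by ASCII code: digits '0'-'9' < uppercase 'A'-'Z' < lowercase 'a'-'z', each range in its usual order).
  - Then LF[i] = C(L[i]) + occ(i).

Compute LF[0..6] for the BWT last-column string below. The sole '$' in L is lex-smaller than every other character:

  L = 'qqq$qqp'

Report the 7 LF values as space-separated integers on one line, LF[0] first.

Char counts: '$':1, 'p':1, 'q':5
C (first-col start): C('$')=0, C('p')=1, C('q')=2
L[0]='q': occ=0, LF[0]=C('q')+0=2+0=2
L[1]='q': occ=1, LF[1]=C('q')+1=2+1=3
L[2]='q': occ=2, LF[2]=C('q')+2=2+2=4
L[3]='$': occ=0, LF[3]=C('$')+0=0+0=0
L[4]='q': occ=3, LF[4]=C('q')+3=2+3=5
L[5]='q': occ=4, LF[5]=C('q')+4=2+4=6
L[6]='p': occ=0, LF[6]=C('p')+0=1+0=1

Answer: 2 3 4 0 5 6 1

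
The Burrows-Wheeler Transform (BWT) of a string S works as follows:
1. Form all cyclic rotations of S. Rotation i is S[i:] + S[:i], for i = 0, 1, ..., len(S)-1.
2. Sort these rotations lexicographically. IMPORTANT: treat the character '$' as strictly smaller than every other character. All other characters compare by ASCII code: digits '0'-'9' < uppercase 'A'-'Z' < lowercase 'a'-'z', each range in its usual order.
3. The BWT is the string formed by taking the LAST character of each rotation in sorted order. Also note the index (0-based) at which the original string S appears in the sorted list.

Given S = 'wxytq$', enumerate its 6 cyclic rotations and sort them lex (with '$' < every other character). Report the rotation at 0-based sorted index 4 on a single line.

Answer: xytq$w

Derivation:
All 6 rotations (rotation i = S[i:]+S[:i]):
  rot[0] = wxytq$
  rot[1] = xytq$w
  rot[2] = ytq$wx
  rot[3] = tq$wxy
  rot[4] = q$wxyt
  rot[5] = $wxytq
Sorted (with $ < everything):
  sorted[0] = $wxytq
  sorted[1] = q$wxyt
  sorted[2] = tq$wxy
  sorted[3] = wxytq$
  sorted[4] = xytq$w
  sorted[5] = ytq$wx
sorted[4] = xytq$w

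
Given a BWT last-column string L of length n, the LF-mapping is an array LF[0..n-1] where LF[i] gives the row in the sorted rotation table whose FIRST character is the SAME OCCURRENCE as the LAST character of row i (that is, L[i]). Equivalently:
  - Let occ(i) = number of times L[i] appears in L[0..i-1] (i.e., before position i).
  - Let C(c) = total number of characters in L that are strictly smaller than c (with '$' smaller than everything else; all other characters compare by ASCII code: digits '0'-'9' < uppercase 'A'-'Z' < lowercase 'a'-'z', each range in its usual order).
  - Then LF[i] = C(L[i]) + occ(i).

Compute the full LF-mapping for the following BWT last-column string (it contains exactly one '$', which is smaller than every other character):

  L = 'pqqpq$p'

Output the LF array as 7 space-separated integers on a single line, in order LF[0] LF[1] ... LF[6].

Char counts: '$':1, 'p':3, 'q':3
C (first-col start): C('$')=0, C('p')=1, C('q')=4
L[0]='p': occ=0, LF[0]=C('p')+0=1+0=1
L[1]='q': occ=0, LF[1]=C('q')+0=4+0=4
L[2]='q': occ=1, LF[2]=C('q')+1=4+1=5
L[3]='p': occ=1, LF[3]=C('p')+1=1+1=2
L[4]='q': occ=2, LF[4]=C('q')+2=4+2=6
L[5]='$': occ=0, LF[5]=C('$')+0=0+0=0
L[6]='p': occ=2, LF[6]=C('p')+2=1+2=3

Answer: 1 4 5 2 6 0 3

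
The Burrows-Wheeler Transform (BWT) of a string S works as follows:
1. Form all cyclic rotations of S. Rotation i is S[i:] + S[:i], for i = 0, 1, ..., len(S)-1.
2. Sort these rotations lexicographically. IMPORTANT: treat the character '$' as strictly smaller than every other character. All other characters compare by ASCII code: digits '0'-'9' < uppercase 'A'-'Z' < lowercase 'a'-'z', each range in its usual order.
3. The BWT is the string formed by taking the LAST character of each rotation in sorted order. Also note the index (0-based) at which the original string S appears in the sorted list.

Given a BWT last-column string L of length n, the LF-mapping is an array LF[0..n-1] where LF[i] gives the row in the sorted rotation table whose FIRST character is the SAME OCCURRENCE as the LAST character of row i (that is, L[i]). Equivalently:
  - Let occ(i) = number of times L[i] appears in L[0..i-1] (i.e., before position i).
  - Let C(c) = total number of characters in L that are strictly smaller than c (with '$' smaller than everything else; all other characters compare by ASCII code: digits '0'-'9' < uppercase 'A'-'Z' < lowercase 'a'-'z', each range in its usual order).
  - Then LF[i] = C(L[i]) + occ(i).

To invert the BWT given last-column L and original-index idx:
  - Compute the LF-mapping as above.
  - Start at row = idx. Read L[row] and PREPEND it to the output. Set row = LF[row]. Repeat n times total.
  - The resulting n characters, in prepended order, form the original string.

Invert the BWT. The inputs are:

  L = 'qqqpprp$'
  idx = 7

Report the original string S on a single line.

LF mapping: 4 5 6 1 2 7 3 0
Walk LF starting at row 7, prepending L[row]:
  step 1: row=7, L[7]='$', prepend. Next row=LF[7]=0
  step 2: row=0, L[0]='q', prepend. Next row=LF[0]=4
  step 3: row=4, L[4]='p', prepend. Next row=LF[4]=2
  step 4: row=2, L[2]='q', prepend. Next row=LF[2]=6
  step 5: row=6, L[6]='p', prepend. Next row=LF[6]=3
  step 6: row=3, L[3]='p', prepend. Next row=LF[3]=1
  step 7: row=1, L[1]='q', prepend. Next row=LF[1]=5
  step 8: row=5, L[5]='r', prepend. Next row=LF[5]=7
Reversed output: rqppqpq$

Answer: rqppqpq$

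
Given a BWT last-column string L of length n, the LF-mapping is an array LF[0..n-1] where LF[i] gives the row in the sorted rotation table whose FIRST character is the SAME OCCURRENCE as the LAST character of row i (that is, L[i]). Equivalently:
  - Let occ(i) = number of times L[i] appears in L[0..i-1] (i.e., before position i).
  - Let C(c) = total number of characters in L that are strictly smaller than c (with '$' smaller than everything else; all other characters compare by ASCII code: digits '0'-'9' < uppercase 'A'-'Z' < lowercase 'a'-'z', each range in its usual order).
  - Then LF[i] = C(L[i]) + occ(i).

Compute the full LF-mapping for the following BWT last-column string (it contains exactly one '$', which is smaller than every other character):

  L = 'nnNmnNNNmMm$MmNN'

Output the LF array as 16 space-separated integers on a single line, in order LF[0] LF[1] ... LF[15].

Char counts: '$':1, 'M':2, 'N':6, 'm':4, 'n':3
C (first-col start): C('$')=0, C('M')=1, C('N')=3, C('m')=9, C('n')=13
L[0]='n': occ=0, LF[0]=C('n')+0=13+0=13
L[1]='n': occ=1, LF[1]=C('n')+1=13+1=14
L[2]='N': occ=0, LF[2]=C('N')+0=3+0=3
L[3]='m': occ=0, LF[3]=C('m')+0=9+0=9
L[4]='n': occ=2, LF[4]=C('n')+2=13+2=15
L[5]='N': occ=1, LF[5]=C('N')+1=3+1=4
L[6]='N': occ=2, LF[6]=C('N')+2=3+2=5
L[7]='N': occ=3, LF[7]=C('N')+3=3+3=6
L[8]='m': occ=1, LF[8]=C('m')+1=9+1=10
L[9]='M': occ=0, LF[9]=C('M')+0=1+0=1
L[10]='m': occ=2, LF[10]=C('m')+2=9+2=11
L[11]='$': occ=0, LF[11]=C('$')+0=0+0=0
L[12]='M': occ=1, LF[12]=C('M')+1=1+1=2
L[13]='m': occ=3, LF[13]=C('m')+3=9+3=12
L[14]='N': occ=4, LF[14]=C('N')+4=3+4=7
L[15]='N': occ=5, LF[15]=C('N')+5=3+5=8

Answer: 13 14 3 9 15 4 5 6 10 1 11 0 2 12 7 8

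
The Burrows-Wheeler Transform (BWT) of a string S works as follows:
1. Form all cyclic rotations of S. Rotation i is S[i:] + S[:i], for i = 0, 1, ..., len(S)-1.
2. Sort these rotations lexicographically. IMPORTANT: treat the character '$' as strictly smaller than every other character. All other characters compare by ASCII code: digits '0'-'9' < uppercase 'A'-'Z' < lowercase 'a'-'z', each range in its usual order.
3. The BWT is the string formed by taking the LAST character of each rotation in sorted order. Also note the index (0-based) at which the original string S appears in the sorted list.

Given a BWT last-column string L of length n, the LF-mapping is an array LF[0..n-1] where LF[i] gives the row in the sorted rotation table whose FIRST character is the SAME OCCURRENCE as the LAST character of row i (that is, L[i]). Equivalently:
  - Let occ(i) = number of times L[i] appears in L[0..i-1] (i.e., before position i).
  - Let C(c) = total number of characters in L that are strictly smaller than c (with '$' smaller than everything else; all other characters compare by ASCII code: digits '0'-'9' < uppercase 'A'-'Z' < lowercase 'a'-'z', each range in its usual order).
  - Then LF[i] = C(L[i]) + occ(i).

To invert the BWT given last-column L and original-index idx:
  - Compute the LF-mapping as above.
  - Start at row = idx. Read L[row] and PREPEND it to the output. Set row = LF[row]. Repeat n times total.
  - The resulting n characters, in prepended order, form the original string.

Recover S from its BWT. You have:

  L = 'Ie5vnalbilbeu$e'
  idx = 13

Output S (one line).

Answer: unbelievable5I$

Derivation:
LF mapping: 2 6 1 14 12 3 10 4 9 11 5 7 13 0 8
Walk LF starting at row 13, prepending L[row]:
  step 1: row=13, L[13]='$', prepend. Next row=LF[13]=0
  step 2: row=0, L[0]='I', prepend. Next row=LF[0]=2
  step 3: row=2, L[2]='5', prepend. Next row=LF[2]=1
  step 4: row=1, L[1]='e', prepend. Next row=LF[1]=6
  step 5: row=6, L[6]='l', prepend. Next row=LF[6]=10
  step 6: row=10, L[10]='b', prepend. Next row=LF[10]=5
  step 7: row=5, L[5]='a', prepend. Next row=LF[5]=3
  step 8: row=3, L[3]='v', prepend. Next row=LF[3]=14
  step 9: row=14, L[14]='e', prepend. Next row=LF[14]=8
  step 10: row=8, L[8]='i', prepend. Next row=LF[8]=9
  step 11: row=9, L[9]='l', prepend. Next row=LF[9]=11
  step 12: row=11, L[11]='e', prepend. Next row=LF[11]=7
  step 13: row=7, L[7]='b', prepend. Next row=LF[7]=4
  step 14: row=4, L[4]='n', prepend. Next row=LF[4]=12
  step 15: row=12, L[12]='u', prepend. Next row=LF[12]=13
Reversed output: unbelievable5I$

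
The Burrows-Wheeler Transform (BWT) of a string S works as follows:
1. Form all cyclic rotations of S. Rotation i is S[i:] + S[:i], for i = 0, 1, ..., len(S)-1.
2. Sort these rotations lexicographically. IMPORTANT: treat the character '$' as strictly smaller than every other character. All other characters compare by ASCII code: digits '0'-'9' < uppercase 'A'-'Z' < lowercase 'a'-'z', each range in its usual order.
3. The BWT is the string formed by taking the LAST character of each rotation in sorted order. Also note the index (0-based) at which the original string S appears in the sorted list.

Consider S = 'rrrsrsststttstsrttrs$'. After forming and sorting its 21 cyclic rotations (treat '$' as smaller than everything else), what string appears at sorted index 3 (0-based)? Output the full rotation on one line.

All 21 rotations (rotation i = S[i:]+S[:i]):
  rot[0] = rrrsrsststttstsrttrs$
  rot[1] = rrsrsststttstsrttrs$r
  rot[2] = rsrsststttstsrttrs$rr
  rot[3] = srsststttstsrttrs$rrr
  rot[4] = rsststttstsrttrs$rrrs
  rot[5] = sststttstsrttrs$rrrsr
  rot[6] = ststttstsrttrs$rrrsrs
  rot[7] = tstttstsrttrs$rrrsrss
  rot[8] = stttstsrttrs$rrrsrsst
  rot[9] = tttstsrttrs$rrrsrssts
  rot[10] = ttstsrttrs$rrrsrsstst
  rot[11] = tstsrttrs$rrrsrsststt
  rot[12] = stsrttrs$rrrsrsststtt
  rot[13] = tsrttrs$rrrsrsststtts
  rot[14] = srttrs$rrrsrsststttst
  rot[15] = rttrs$rrrsrsststttsts
  rot[16] = ttrs$rrrsrsststttstsr
  rot[17] = trs$rrrsrsststttstsrt
  rot[18] = rs$rrrsrsststttstsrtt
  rot[19] = s$rrrsrsststttstsrttr
  rot[20] = $rrrsrsststttstsrttrs
Sorted (with $ < everything):
  sorted[0] = $rrrsrsststttstsrttrs
  sorted[1] = rrrsrsststttstsrttrs$
  sorted[2] = rrsrsststttstsrttrs$r
  sorted[3] = rs$rrrsrsststttstsrtt
  sorted[4] = rsrsststttstsrttrs$rr
  sorted[5] = rsststttstsrttrs$rrrs
  sorted[6] = rttrs$rrrsrsststttsts
  sorted[7] = s$rrrsrsststttstsrttr
  sorted[8] = srsststttstsrttrs$rrr
  sorted[9] = srttrs$rrrsrsststttst
  sorted[10] = sststttstsrttrs$rrrsr
  sorted[11] = stsrttrs$rrrsrsststtt
  sorted[12] = ststttstsrttrs$rrrsrs
  sorted[13] = stttstsrttrs$rrrsrsst
  sorted[14] = trs$rrrsrsststttstsrt
  sorted[15] = tsrttrs$rrrsrsststtts
  sorted[16] = tstsrttrs$rrrsrsststt
  sorted[17] = tstttstsrttrs$rrrsrss
  sorted[18] = ttrs$rrrsrsststttstsr
  sorted[19] = ttstsrttrs$rrrsrsstst
  sorted[20] = tttstsrttrs$rrrsrssts
sorted[3] = rs$rrrsrsststttstsrtt

Answer: rs$rrrsrsststttstsrtt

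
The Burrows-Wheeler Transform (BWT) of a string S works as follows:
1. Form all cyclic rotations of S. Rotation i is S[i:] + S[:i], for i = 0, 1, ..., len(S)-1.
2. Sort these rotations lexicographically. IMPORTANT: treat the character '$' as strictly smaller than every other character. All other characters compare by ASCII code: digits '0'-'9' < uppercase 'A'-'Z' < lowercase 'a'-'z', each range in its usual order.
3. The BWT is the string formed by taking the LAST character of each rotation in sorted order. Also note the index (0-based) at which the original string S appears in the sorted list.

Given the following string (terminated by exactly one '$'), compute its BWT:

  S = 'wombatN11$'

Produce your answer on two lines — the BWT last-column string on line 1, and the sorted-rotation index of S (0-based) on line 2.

All 10 rotations (rotation i = S[i:]+S[:i]):
  rot[0] = wombatN11$
  rot[1] = ombatN11$w
  rot[2] = mbatN11$wo
  rot[3] = batN11$wom
  rot[4] = atN11$womb
  rot[5] = tN11$womba
  rot[6] = N11$wombat
  rot[7] = 11$wombatN
  rot[8] = 1$wombatN1
  rot[9] = $wombatN11
Sorted (with $ < everything):
  sorted[0] = $wombatN11  (last char: '1')
  sorted[1] = 1$wombatN1  (last char: '1')
  sorted[2] = 11$wombatN  (last char: 'N')
  sorted[3] = N11$wombat  (last char: 't')
  sorted[4] = atN11$womb  (last char: 'b')
  sorted[5] = batN11$wom  (last char: 'm')
  sorted[6] = mbatN11$wo  (last char: 'o')
  sorted[7] = ombatN11$w  (last char: 'w')
  sorted[8] = tN11$womba  (last char: 'a')
  sorted[9] = wombatN11$  (last char: '$')
Last column: 11Ntbmowa$
Original string S is at sorted index 9

Answer: 11Ntbmowa$
9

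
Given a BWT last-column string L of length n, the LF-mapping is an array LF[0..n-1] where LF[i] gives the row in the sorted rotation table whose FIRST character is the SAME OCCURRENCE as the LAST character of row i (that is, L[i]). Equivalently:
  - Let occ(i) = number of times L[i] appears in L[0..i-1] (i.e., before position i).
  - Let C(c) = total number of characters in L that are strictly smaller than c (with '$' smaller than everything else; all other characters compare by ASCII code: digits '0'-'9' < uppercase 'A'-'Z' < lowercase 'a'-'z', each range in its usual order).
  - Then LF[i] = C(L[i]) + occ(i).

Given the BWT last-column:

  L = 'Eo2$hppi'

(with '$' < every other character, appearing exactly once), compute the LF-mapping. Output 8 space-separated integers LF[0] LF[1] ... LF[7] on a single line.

Answer: 2 5 1 0 3 6 7 4

Derivation:
Char counts: '$':1, '2':1, 'E':1, 'h':1, 'i':1, 'o':1, 'p':2
C (first-col start): C('$')=0, C('2')=1, C('E')=2, C('h')=3, C('i')=4, C('o')=5, C('p')=6
L[0]='E': occ=0, LF[0]=C('E')+0=2+0=2
L[1]='o': occ=0, LF[1]=C('o')+0=5+0=5
L[2]='2': occ=0, LF[2]=C('2')+0=1+0=1
L[3]='$': occ=0, LF[3]=C('$')+0=0+0=0
L[4]='h': occ=0, LF[4]=C('h')+0=3+0=3
L[5]='p': occ=0, LF[5]=C('p')+0=6+0=6
L[6]='p': occ=1, LF[6]=C('p')+1=6+1=7
L[7]='i': occ=0, LF[7]=C('i')+0=4+0=4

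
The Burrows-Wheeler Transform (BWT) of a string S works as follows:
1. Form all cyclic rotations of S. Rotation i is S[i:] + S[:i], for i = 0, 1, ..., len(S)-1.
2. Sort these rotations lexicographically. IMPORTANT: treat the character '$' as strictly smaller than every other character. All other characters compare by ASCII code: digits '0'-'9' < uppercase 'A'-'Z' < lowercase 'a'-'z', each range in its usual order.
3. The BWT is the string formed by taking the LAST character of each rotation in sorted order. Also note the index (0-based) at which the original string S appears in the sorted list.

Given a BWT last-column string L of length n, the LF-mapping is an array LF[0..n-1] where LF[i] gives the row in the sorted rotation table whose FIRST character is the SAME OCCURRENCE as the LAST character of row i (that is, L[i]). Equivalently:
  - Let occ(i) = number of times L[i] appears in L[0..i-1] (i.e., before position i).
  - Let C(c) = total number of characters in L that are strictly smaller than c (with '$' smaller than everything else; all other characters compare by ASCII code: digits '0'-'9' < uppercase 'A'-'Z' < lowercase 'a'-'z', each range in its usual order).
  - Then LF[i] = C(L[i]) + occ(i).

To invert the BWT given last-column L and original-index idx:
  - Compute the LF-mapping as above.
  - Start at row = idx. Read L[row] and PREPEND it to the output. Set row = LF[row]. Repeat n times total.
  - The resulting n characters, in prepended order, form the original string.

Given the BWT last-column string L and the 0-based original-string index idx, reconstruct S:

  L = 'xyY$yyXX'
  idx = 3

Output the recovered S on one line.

LF mapping: 4 5 3 0 6 7 1 2
Walk LF starting at row 3, prepending L[row]:
  step 1: row=3, L[3]='$', prepend. Next row=LF[3]=0
  step 2: row=0, L[0]='x', prepend. Next row=LF[0]=4
  step 3: row=4, L[4]='y', prepend. Next row=LF[4]=6
  step 4: row=6, L[6]='X', prepend. Next row=LF[6]=1
  step 5: row=1, L[1]='y', prepend. Next row=LF[1]=5
  step 6: row=5, L[5]='y', prepend. Next row=LF[5]=7
  step 7: row=7, L[7]='X', prepend. Next row=LF[7]=2
  step 8: row=2, L[2]='Y', prepend. Next row=LF[2]=3
Reversed output: YXyyXyx$

Answer: YXyyXyx$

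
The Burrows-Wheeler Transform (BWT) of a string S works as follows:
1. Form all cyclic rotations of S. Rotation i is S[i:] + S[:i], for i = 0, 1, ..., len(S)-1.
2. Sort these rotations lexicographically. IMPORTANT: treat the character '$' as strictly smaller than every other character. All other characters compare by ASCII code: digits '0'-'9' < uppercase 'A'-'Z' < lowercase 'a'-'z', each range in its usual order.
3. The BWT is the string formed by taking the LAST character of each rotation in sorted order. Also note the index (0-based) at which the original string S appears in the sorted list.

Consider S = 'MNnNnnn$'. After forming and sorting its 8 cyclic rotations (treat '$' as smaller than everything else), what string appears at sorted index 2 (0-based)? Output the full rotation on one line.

All 8 rotations (rotation i = S[i:]+S[:i]):
  rot[0] = MNnNnnn$
  rot[1] = NnNnnn$M
  rot[2] = nNnnn$MN
  rot[3] = Nnnn$MNn
  rot[4] = nnn$MNnN
  rot[5] = nn$MNnNn
  rot[6] = n$MNnNnn
  rot[7] = $MNnNnnn
Sorted (with $ < everything):
  sorted[0] = $MNnNnnn
  sorted[1] = MNnNnnn$
  sorted[2] = NnNnnn$M
  sorted[3] = Nnnn$MNn
  sorted[4] = n$MNnNnn
  sorted[5] = nNnnn$MN
  sorted[6] = nn$MNnNn
  sorted[7] = nnn$MNnN
sorted[2] = NnNnnn$M

Answer: NnNnnn$M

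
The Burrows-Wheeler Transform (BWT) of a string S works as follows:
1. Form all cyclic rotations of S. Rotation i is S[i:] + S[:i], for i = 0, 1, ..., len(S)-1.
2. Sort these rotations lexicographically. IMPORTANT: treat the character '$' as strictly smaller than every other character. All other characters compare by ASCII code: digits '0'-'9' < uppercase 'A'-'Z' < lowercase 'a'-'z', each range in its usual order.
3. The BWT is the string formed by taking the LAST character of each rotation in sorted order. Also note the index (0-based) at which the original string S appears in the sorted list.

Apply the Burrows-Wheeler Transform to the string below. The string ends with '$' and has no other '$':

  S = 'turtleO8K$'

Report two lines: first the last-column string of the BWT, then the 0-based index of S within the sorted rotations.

All 10 rotations (rotation i = S[i:]+S[:i]):
  rot[0] = turtleO8K$
  rot[1] = urtleO8K$t
  rot[2] = rtleO8K$tu
  rot[3] = tleO8K$tur
  rot[4] = leO8K$turt
  rot[5] = eO8K$turtl
  rot[6] = O8K$turtle
  rot[7] = 8K$turtleO
  rot[8] = K$turtleO8
  rot[9] = $turtleO8K
Sorted (with $ < everything):
  sorted[0] = $turtleO8K  (last char: 'K')
  sorted[1] = 8K$turtleO  (last char: 'O')
  sorted[2] = K$turtleO8  (last char: '8')
  sorted[3] = O8K$turtle  (last char: 'e')
  sorted[4] = eO8K$turtl  (last char: 'l')
  sorted[5] = leO8K$turt  (last char: 't')
  sorted[6] = rtleO8K$tu  (last char: 'u')
  sorted[7] = tleO8K$tur  (last char: 'r')
  sorted[8] = turtleO8K$  (last char: '$')
  sorted[9] = urtleO8K$t  (last char: 't')
Last column: KO8eltur$t
Original string S is at sorted index 8

Answer: KO8eltur$t
8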